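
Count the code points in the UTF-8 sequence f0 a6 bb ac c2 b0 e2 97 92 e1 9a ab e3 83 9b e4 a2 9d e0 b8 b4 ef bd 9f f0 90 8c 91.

Byte at offset 0: 0xF0 = 11110000 → 4-byte char (#1). Advance 4.
Byte at offset 4: 0xC2 = 11000010 → 2-byte char (#2). Advance 2.
Byte at offset 6: 0xE2 = 11100010 → 3-byte char (#3). Advance 3.
Byte at offset 9: 0xE1 = 11100001 → 3-byte char (#4). Advance 3.
Byte at offset 12: 0xE3 = 11100011 → 3-byte char (#5). Advance 3.
Byte at offset 15: 0xE4 = 11100100 → 3-byte char (#6). Advance 3.
Byte at offset 18: 0xE0 = 11100000 → 3-byte char (#7). Advance 3.
Byte at offset 21: 0xEF = 11101111 → 3-byte char (#8). Advance 3.
Byte at offset 24: 0xF0 = 11110000 → 4-byte char (#9). Advance 4.
Reached end at offset 28 after 9 code points.

9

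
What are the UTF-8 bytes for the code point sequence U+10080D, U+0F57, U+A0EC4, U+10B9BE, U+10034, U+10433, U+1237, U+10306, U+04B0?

U+10080D: 4-byte form → F4 80 A0 8D.
U+0F57: 3-byte form → E0 BD 97.
U+A0EC4: 4-byte form → F2 A0 BB 84.
U+10B9BE: 4-byte form → F4 8B A6 BE.
U+10034: 4-byte form → F0 90 80 B4.
U+10433: 4-byte form → F0 90 90 B3.
U+1237: 3-byte form → E1 88 B7.
U+10306: 4-byte form → F0 90 8C 86.
U+04B0: 2-byte form → D2 B0.
Concatenated (32 bytes): F4 80 A0 8D E0 BD 97 F2 A0 BB 84 F4 8B A6 BE F0 90 80 B4 F0 90 90 B3 E1 88 B7 F0 90 8C 86 D2 B0.

F4 80 A0 8D E0 BD 97 F2 A0 BB 84 F4 8B A6 BE F0 90 80 B4 F0 90 90 B3 E1 88 B7 F0 90 8C 86 D2 B0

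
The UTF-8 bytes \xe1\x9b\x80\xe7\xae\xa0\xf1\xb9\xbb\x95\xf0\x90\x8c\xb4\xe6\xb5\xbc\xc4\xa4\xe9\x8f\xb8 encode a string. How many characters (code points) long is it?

Byte at offset 0: 0xE1 = 11100001 → 3-byte char (#1). Advance 3.
Byte at offset 3: 0xE7 = 11100111 → 3-byte char (#2). Advance 3.
Byte at offset 6: 0xF1 = 11110001 → 4-byte char (#3). Advance 4.
Byte at offset 10: 0xF0 = 11110000 → 4-byte char (#4). Advance 4.
Byte at offset 14: 0xE6 = 11100110 → 3-byte char (#5). Advance 3.
Byte at offset 17: 0xC4 = 11000100 → 2-byte char (#6). Advance 2.
Byte at offset 19: 0xE9 = 11101001 → 3-byte char (#7). Advance 3.
Reached end at offset 22 after 7 code points.

7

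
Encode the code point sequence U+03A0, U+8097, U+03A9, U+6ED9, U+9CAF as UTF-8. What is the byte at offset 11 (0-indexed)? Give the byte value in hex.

0xB2

U+03A0 → 2-byte form CE A0 at offsets 0–1.
U+8097 → 3-byte form E8 82 97 at offsets 2–4.
U+03A9 → 2-byte form CE A9 at offsets 5–6.
U+6ED9 → 3-byte form E6 BB 99 at offsets 7–9.
U+9CAF → 3-byte form E9 B2 AF at offsets 10–12.
Offset 11 falls in char 5's range; it's byte 2 of E9 B2 AF = 0xB2.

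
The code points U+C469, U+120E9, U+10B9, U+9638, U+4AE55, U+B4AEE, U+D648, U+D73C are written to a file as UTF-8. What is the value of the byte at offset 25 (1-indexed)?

1-indexed offset 25 is 0-indexed offset 24.
U+C469 → 3-byte form EC 91 A9 at offsets 0–2.
U+120E9 → 4-byte form F0 92 83 A9 at offsets 3–6.
U+10B9 → 3-byte form E1 82 B9 at offsets 7–9.
U+9638 → 3-byte form E9 98 B8 at offsets 10–12.
U+4AE55 → 4-byte form F1 8A B9 95 at offsets 13–16.
U+B4AEE → 4-byte form F2 B4 AB AE at offsets 17–20.
U+D648 → 3-byte form ED 99 88 at offsets 21–23.
U+D73C → 3-byte form ED 9C BC at offsets 24–26.
Offset 24 falls in char 8's range; it's byte 1 of ED 9C BC = 0xED.

0xED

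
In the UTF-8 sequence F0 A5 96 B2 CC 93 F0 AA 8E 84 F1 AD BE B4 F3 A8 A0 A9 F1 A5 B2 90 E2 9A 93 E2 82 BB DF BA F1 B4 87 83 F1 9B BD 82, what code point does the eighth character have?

U+20BB

Offset 0: leading byte 0xF0 = 11110000 → 4-byte char #1 = F0 A5 96 B2.
Offset 4: leading byte 0xCC = 11001100 → 2-byte char #2 = CC 93.
Offset 6: leading byte 0xF0 = 11110000 → 4-byte char #3 = F0 AA 8E 84.
Offset 10: leading byte 0xF1 = 11110001 → 4-byte char #4 = F1 AD BE B4.
Offset 14: leading byte 0xF3 = 11110011 → 4-byte char #5 = F3 A8 A0 A9.
Offset 18: leading byte 0xF1 = 11110001 → 4-byte char #6 = F1 A5 B2 90.
Offset 22: leading byte 0xE2 = 11100010 → 3-byte char #7 = E2 9A 93.
Offset 25: leading byte 0xE2 = 11100010 → 3-byte char #8 = E2 82 BB.
Leading byte 0xE2 = 11100010 matches 1110xxxx → 3-byte sequence.
Byte 1: 0xE2 = 11100010, payload 0010 (4 bits).
Byte 2: 0x82 = 10000010 (10xxxxxx ✓), payload 000010.
Byte 3: 0xBB = 10111011 (10xxxxxx ✓), payload 111011.
Concatenate: 0010000010111011 = 0x20BB (16 bits → U+20BB).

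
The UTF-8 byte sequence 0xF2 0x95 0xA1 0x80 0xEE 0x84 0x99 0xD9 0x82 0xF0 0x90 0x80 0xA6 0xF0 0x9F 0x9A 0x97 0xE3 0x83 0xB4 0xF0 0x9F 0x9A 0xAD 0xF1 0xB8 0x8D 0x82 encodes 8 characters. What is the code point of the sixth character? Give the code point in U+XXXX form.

Offset 0: leading byte 0xF2 = 11110010 → 4-byte char #1 = F2 95 A1 80.
Offset 4: leading byte 0xEE = 11101110 → 3-byte char #2 = EE 84 99.
Offset 7: leading byte 0xD9 = 11011001 → 2-byte char #3 = D9 82.
Offset 9: leading byte 0xF0 = 11110000 → 4-byte char #4 = F0 90 80 A6.
Offset 13: leading byte 0xF0 = 11110000 → 4-byte char #5 = F0 9F 9A 97.
Offset 17: leading byte 0xE3 = 11100011 → 3-byte char #6 = E3 83 B4.
Leading byte 0xE3 = 11100011 matches 1110xxxx → 3-byte sequence.
Byte 1: 0xE3 = 11100011, payload 0011 (4 bits).
Byte 2: 0x83 = 10000011 (10xxxxxx ✓), payload 000011.
Byte 3: 0xB4 = 10110100 (10xxxxxx ✓), payload 110100.
Concatenate: 0011000011110100 = 0x30F4 (16 bits → U+30F4).

U+30F4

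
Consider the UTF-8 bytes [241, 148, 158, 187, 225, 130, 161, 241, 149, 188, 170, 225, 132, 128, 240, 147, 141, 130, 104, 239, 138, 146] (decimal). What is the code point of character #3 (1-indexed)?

Offset 0: leading byte 0xF1 = 11110001 → 4-byte char #1 = F1 94 9E BB.
Offset 4: leading byte 0xE1 = 11100001 → 3-byte char #2 = E1 82 A1.
Offset 7: leading byte 0xF1 = 11110001 → 4-byte char #3 = F1 95 BC AA.
Leading byte 0xF1 = 11110001 matches 11110xxx → 4-byte sequence.
Byte 1: 0xF1 = 11110001, payload 001 (3 bits).
Byte 2: 0x95 = 10010101 (10xxxxxx ✓), payload 010101.
Byte 3: 0xBC = 10111100 (10xxxxxx ✓), payload 111100.
Byte 4: 0xAA = 10101010 (10xxxxxx ✓), payload 101010.
Concatenate: 001010101111100101010 = 0x55F2A (21 bits → U+55F2A).

U+55F2A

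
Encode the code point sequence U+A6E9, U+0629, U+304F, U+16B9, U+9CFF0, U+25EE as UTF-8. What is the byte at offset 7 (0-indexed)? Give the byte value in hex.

U+A6E9 → 3-byte form EA 9B A9 at offsets 0–2.
U+0629 → 2-byte form D8 A9 at offsets 3–4.
U+304F → 3-byte form E3 81 8F at offsets 5–7.
Offset 7 falls in char 3's range; it's byte 3 of E3 81 8F = 0x8F.

0x8F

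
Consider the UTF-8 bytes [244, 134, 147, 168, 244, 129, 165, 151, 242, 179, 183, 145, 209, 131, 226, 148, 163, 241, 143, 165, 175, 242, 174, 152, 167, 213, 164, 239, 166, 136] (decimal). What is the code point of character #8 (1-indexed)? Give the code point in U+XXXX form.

U+0564

Offset 0: leading byte 0xF4 = 11110100 → 4-byte char #1 = F4 86 93 A8.
Offset 4: leading byte 0xF4 = 11110100 → 4-byte char #2 = F4 81 A5 97.
Offset 8: leading byte 0xF2 = 11110010 → 4-byte char #3 = F2 B3 B7 91.
Offset 12: leading byte 0xD1 = 11010001 → 2-byte char #4 = D1 83.
Offset 14: leading byte 0xE2 = 11100010 → 3-byte char #5 = E2 94 A3.
Offset 17: leading byte 0xF1 = 11110001 → 4-byte char #6 = F1 8F A5 AF.
Offset 21: leading byte 0xF2 = 11110010 → 4-byte char #7 = F2 AE 98 A7.
Offset 25: leading byte 0xD5 = 11010101 → 2-byte char #8 = D5 A4.
Leading byte 0xD5 = 11010101 matches 110xxxxx → 2-byte sequence.
Byte 1: 0xD5 = 11010101, payload 10101 (5 bits).
Byte 2: 0xA4 = 10100100 (10xxxxxx ✓), payload 100100.
Concatenate: 10101100100 = 0x564 (11 bits → U+0564).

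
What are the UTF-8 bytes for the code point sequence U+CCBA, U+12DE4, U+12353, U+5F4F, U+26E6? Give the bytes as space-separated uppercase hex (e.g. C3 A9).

EC B2 BA F0 92 B7 A4 F0 92 8D 93 E5 BD 8F E2 9B A6

U+CCBA: 3-byte form → EC B2 BA.
U+12DE4: 4-byte form → F0 92 B7 A4.
U+12353: 4-byte form → F0 92 8D 93.
U+5F4F: 3-byte form → E5 BD 8F.
U+26E6: 3-byte form → E2 9B A6.
Concatenated (17 bytes): EC B2 BA F0 92 B7 A4 F0 92 8D 93 E5 BD 8F E2 9B A6.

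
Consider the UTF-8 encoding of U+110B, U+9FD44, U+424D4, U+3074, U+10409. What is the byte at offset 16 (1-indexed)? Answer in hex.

0x90

1-indexed offset 16 is 0-indexed offset 15.
U+110B → 3-byte form E1 84 8B at offsets 0–2.
U+9FD44 → 4-byte form F2 9F B5 84 at offsets 3–6.
U+424D4 → 4-byte form F1 82 93 94 at offsets 7–10.
U+3074 → 3-byte form E3 81 B4 at offsets 11–13.
U+10409 → 4-byte form F0 90 90 89 at offsets 14–17.
Offset 15 falls in char 5's range; it's byte 2 of F0 90 90 89 = 0x90.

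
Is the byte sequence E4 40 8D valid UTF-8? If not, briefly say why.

Leading byte 0xE4 = 11100100 → 3-byte form.
Byte 2 is 0x40 = 01000000, which is not 10xxxxxx — expected a continuation byte.

invalid (non-continuation byte where continuation expected)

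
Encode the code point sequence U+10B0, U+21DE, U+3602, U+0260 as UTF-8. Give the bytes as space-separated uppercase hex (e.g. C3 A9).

E1 82 B0 E2 87 9E E3 98 82 C9 A0

U+10B0: 3-byte form → E1 82 B0.
U+21DE: 3-byte form → E2 87 9E.
U+3602: 3-byte form → E3 98 82.
U+0260: 2-byte form → C9 A0.
Concatenated (11 bytes): E1 82 B0 E2 87 9E E3 98 82 C9 A0.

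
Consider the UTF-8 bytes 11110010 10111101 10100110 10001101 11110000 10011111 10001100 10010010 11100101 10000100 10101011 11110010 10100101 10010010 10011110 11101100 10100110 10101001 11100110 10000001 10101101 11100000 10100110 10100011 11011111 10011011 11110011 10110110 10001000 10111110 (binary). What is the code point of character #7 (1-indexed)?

Offset 0: leading byte 0xF2 = 11110010 → 4-byte char #1 = F2 BD A6 8D.
Offset 4: leading byte 0xF0 = 11110000 → 4-byte char #2 = F0 9F 8C 92.
Offset 8: leading byte 0xE5 = 11100101 → 3-byte char #3 = E5 84 AB.
Offset 11: leading byte 0xF2 = 11110010 → 4-byte char #4 = F2 A5 92 9E.
Offset 15: leading byte 0xEC = 11101100 → 3-byte char #5 = EC A6 A9.
Offset 18: leading byte 0xE6 = 11100110 → 3-byte char #6 = E6 81 AD.
Offset 21: leading byte 0xE0 = 11100000 → 3-byte char #7 = E0 A6 A3.
Leading byte 0xE0 = 11100000 matches 1110xxxx → 3-byte sequence.
Byte 1: 0xE0 = 11100000, payload 0000 (4 bits).
Byte 2: 0xA6 = 10100110 (10xxxxxx ✓), payload 100110.
Byte 3: 0xA3 = 10100011 (10xxxxxx ✓), payload 100011.
Concatenate: 0000100110100011 = 0x9A3 (16 bits → U+09A3).

U+09A3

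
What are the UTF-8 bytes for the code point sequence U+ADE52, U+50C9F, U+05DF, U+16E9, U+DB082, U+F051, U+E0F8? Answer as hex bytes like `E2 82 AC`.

F2 AD B9 92 F1 90 B2 9F D7 9F E1 9B A9 F3 9B 82 82 EF 81 91 EE 83 B8

U+ADE52: 4-byte form → F2 AD B9 92.
U+50C9F: 4-byte form → F1 90 B2 9F.
U+05DF: 2-byte form → D7 9F.
U+16E9: 3-byte form → E1 9B A9.
U+DB082: 4-byte form → F3 9B 82 82.
U+F051: 3-byte form → EF 81 91.
U+E0F8: 3-byte form → EE 83 B8.
Concatenated (23 bytes): F2 AD B9 92 F1 90 B2 9F D7 9F E1 9B A9 F3 9B 82 82 EF 81 91 EE 83 B8.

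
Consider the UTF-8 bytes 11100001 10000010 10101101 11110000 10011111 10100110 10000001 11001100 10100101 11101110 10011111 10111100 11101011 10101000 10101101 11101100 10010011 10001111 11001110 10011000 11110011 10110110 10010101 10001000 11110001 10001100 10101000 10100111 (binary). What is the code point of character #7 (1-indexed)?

U+0398

Offset 0: leading byte 0xE1 = 11100001 → 3-byte char #1 = E1 82 AD.
Offset 3: leading byte 0xF0 = 11110000 → 4-byte char #2 = F0 9F A6 81.
Offset 7: leading byte 0xCC = 11001100 → 2-byte char #3 = CC A5.
Offset 9: leading byte 0xEE = 11101110 → 3-byte char #4 = EE 9F BC.
Offset 12: leading byte 0xEB = 11101011 → 3-byte char #5 = EB A8 AD.
Offset 15: leading byte 0xEC = 11101100 → 3-byte char #6 = EC 93 8F.
Offset 18: leading byte 0xCE = 11001110 → 2-byte char #7 = CE 98.
Leading byte 0xCE = 11001110 matches 110xxxxx → 2-byte sequence.
Byte 1: 0xCE = 11001110, payload 01110 (5 bits).
Byte 2: 0x98 = 10011000 (10xxxxxx ✓), payload 011000.
Concatenate: 01110011000 = 0x398 (11 bits → U+0398).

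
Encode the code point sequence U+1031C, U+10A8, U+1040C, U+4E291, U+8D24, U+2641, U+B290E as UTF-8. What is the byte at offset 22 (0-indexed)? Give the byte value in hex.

U+1031C → 4-byte form F0 90 8C 9C at offsets 0–3.
U+10A8 → 3-byte form E1 82 A8 at offsets 4–6.
U+1040C → 4-byte form F0 90 90 8C at offsets 7–10.
U+4E291 → 4-byte form F1 8E 8A 91 at offsets 11–14.
U+8D24 → 3-byte form E8 B4 A4 at offsets 15–17.
U+2641 → 3-byte form E2 99 81 at offsets 18–20.
U+B290E → 4-byte form F2 B2 A4 8E at offsets 21–24.
Offset 22 falls in char 7's range; it's byte 2 of F2 B2 A4 8E = 0xB2.

0xB2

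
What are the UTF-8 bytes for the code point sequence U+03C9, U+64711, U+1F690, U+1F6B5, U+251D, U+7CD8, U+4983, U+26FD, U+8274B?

U+03C9: 2-byte form → CF 89.
U+64711: 4-byte form → F1 A4 9C 91.
U+1F690: 4-byte form → F0 9F 9A 90.
U+1F6B5: 4-byte form → F0 9F 9A B5.
U+251D: 3-byte form → E2 94 9D.
U+7CD8: 3-byte form → E7 B3 98.
U+4983: 3-byte form → E4 A6 83.
U+26FD: 3-byte form → E2 9B BD.
U+8274B: 4-byte form → F2 82 9D 8B.
Concatenated (30 bytes): CF 89 F1 A4 9C 91 F0 9F 9A 90 F0 9F 9A B5 E2 94 9D E7 B3 98 E4 A6 83 E2 9B BD F2 82 9D 8B.

CF 89 F1 A4 9C 91 F0 9F 9A 90 F0 9F 9A B5 E2 94 9D E7 B3 98 E4 A6 83 E2 9B BD F2 82 9D 8B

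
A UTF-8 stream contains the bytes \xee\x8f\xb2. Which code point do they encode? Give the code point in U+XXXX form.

Leading byte 0xEE = 11101110 matches 1110xxxx → 3-byte sequence.
Byte 1: 0xEE = 11101110, payload 1110 (4 bits).
Byte 2: 0x8F = 10001111 (10xxxxxx ✓), payload 001111.
Byte 3: 0xB2 = 10110010 (10xxxxxx ✓), payload 110010.
Concatenate: 1110001111110010 = 0xE3F2 (16 bits → U+E3F2).

U+E3F2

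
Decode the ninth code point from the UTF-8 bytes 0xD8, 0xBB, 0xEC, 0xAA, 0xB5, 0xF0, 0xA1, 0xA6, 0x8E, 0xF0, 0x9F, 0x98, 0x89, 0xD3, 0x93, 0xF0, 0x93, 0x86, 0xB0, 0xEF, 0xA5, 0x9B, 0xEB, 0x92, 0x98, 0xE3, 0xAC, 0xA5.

Offset 0: leading byte 0xD8 = 11011000 → 2-byte char #1 = D8 BB.
Offset 2: leading byte 0xEC = 11101100 → 3-byte char #2 = EC AA B5.
Offset 5: leading byte 0xF0 = 11110000 → 4-byte char #3 = F0 A1 A6 8E.
Offset 9: leading byte 0xF0 = 11110000 → 4-byte char #4 = F0 9F 98 89.
Offset 13: leading byte 0xD3 = 11010011 → 2-byte char #5 = D3 93.
Offset 15: leading byte 0xF0 = 11110000 → 4-byte char #6 = F0 93 86 B0.
Offset 19: leading byte 0xEF = 11101111 → 3-byte char #7 = EF A5 9B.
Offset 22: leading byte 0xEB = 11101011 → 3-byte char #8 = EB 92 98.
Offset 25: leading byte 0xE3 = 11100011 → 3-byte char #9 = E3 AC A5.
Leading byte 0xE3 = 11100011 matches 1110xxxx → 3-byte sequence.
Byte 1: 0xE3 = 11100011, payload 0011 (4 bits).
Byte 2: 0xAC = 10101100 (10xxxxxx ✓), payload 101100.
Byte 3: 0xA5 = 10100101 (10xxxxxx ✓), payload 100101.
Concatenate: 0011101100100101 = 0x3B25 (16 bits → U+3B25).

U+3B25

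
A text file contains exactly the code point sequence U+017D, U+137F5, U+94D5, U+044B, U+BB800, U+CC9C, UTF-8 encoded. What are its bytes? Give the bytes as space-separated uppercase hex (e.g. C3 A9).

C5 BD F0 93 9F B5 E9 93 95 D1 8B F2 BB A0 80 EC B2 9C

U+017D: 2-byte form → C5 BD.
U+137F5: 4-byte form → F0 93 9F B5.
U+94D5: 3-byte form → E9 93 95.
U+044B: 2-byte form → D1 8B.
U+BB800: 4-byte form → F2 BB A0 80.
U+CC9C: 3-byte form → EC B2 9C.
Concatenated (18 bytes): C5 BD F0 93 9F B5 E9 93 95 D1 8B F2 BB A0 80 EC B2 9C.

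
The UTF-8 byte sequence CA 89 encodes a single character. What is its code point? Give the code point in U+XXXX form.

Leading byte 0xCA = 11001010 matches 110xxxxx → 2-byte sequence.
Byte 1: 0xCA = 11001010, payload 01010 (5 bits).
Byte 2: 0x89 = 10001001 (10xxxxxx ✓), payload 001001.
Concatenate: 01010001001 = 0x289 (11 bits → U+0289).

U+0289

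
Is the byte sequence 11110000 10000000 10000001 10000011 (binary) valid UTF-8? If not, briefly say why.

invalid (overlong encoding)

Leading byte 0xF0 = 11110000 → 4-byte form.
Continuation bytes all match 10xxxxxx. Payload decodes to 0x43.
But 0x43 < 0x10000, the minimum for a 4-byte sequence — this is an overlong encoding.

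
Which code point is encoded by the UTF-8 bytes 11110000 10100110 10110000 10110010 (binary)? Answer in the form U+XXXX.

Leading byte 0xF0 = 11110000 matches 11110xxx → 4-byte sequence.
Byte 1: 0xF0 = 11110000, payload 000 (3 bits).
Byte 2: 0xA6 = 10100110 (10xxxxxx ✓), payload 100110.
Byte 3: 0xB0 = 10110000 (10xxxxxx ✓), payload 110000.
Byte 4: 0xB2 = 10110010 (10xxxxxx ✓), payload 110010.
Concatenate: 000100110110000110010 = 0x26C32 (21 bits → U+26C32).

U+26C32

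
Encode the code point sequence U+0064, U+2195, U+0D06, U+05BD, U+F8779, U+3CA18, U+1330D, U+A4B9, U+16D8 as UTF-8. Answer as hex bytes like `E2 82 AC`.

64 E2 86 95 E0 B4 86 D6 BD F3 B8 9D B9 F0 BC A8 98 F0 93 8C 8D EA 92 B9 E1 9B 98

U+0064: 1-byte form → 64.
U+2195: 3-byte form → E2 86 95.
U+0D06: 3-byte form → E0 B4 86.
U+05BD: 2-byte form → D6 BD.
U+F8779: 4-byte form → F3 B8 9D B9.
U+3CA18: 4-byte form → F0 BC A8 98.
U+1330D: 4-byte form → F0 93 8C 8D.
U+A4B9: 3-byte form → EA 92 B9.
U+16D8: 3-byte form → E1 9B 98.
Concatenated (27 bytes): 64 E2 86 95 E0 B4 86 D6 BD F3 B8 9D B9 F0 BC A8 98 F0 93 8C 8D EA 92 B9 E1 9B 98.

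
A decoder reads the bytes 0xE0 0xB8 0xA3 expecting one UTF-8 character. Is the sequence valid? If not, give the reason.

valid

Leading byte 0xE0 = 11100000 → 3-byte form.
Continuation bytes 0xB8=10111000, 0xA3=10100011 all match 10xxxxxx.
Decoded value 0xE23 is ≥ 0x800 (shortest form) and not a surrogate.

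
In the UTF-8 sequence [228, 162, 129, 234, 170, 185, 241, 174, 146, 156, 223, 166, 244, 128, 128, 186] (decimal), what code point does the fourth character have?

Offset 0: leading byte 0xE4 = 11100100 → 3-byte char #1 = E4 A2 81.
Offset 3: leading byte 0xEA = 11101010 → 3-byte char #2 = EA AA B9.
Offset 6: leading byte 0xF1 = 11110001 → 4-byte char #3 = F1 AE 92 9C.
Offset 10: leading byte 0xDF = 11011111 → 2-byte char #4 = DF A6.
Leading byte 0xDF = 11011111 matches 110xxxxx → 2-byte sequence.
Byte 1: 0xDF = 11011111, payload 11111 (5 bits).
Byte 2: 0xA6 = 10100110 (10xxxxxx ✓), payload 100110.
Concatenate: 11111100110 = 0x7E6 (11 bits → U+07E6).

U+07E6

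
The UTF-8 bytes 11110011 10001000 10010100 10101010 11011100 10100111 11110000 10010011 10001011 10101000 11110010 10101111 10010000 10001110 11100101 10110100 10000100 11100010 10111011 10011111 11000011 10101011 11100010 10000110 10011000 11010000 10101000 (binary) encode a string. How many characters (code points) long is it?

9

Byte at offset 0: 0xF3 = 11110011 → 4-byte char (#1). Advance 4.
Byte at offset 4: 0xDC = 11011100 → 2-byte char (#2). Advance 2.
Byte at offset 6: 0xF0 = 11110000 → 4-byte char (#3). Advance 4.
Byte at offset 10: 0xF2 = 11110010 → 4-byte char (#4). Advance 4.
Byte at offset 14: 0xE5 = 11100101 → 3-byte char (#5). Advance 3.
Byte at offset 17: 0xE2 = 11100010 → 3-byte char (#6). Advance 3.
Byte at offset 20: 0xC3 = 11000011 → 2-byte char (#7). Advance 2.
Byte at offset 22: 0xE2 = 11100010 → 3-byte char (#8). Advance 3.
Byte at offset 25: 0xD0 = 11010000 → 2-byte char (#9). Advance 2.
Reached end at offset 27 after 9 code points.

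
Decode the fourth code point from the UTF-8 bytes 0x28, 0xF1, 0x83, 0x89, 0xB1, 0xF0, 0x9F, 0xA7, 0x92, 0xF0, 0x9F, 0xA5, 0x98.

Offset 0: leading byte 0x28 = 00101000 → 1-byte char #1 = 28.
Offset 1: leading byte 0xF1 = 11110001 → 4-byte char #2 = F1 83 89 B1.
Offset 5: leading byte 0xF0 = 11110000 → 4-byte char #3 = F0 9F A7 92.
Offset 9: leading byte 0xF0 = 11110000 → 4-byte char #4 = F0 9F A5 98.
Leading byte 0xF0 = 11110000 matches 11110xxx → 4-byte sequence.
Byte 1: 0xF0 = 11110000, payload 000 (3 bits).
Byte 2: 0x9F = 10011111 (10xxxxxx ✓), payload 011111.
Byte 3: 0xA5 = 10100101 (10xxxxxx ✓), payload 100101.
Byte 4: 0x98 = 10011000 (10xxxxxx ✓), payload 011000.
Concatenate: 000011111100101011000 = 0x1F958 (21 bits → U+1F958).

U+1F958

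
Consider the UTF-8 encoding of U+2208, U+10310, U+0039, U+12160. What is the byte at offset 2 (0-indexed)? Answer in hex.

0x88

U+2208 → 3-byte form E2 88 88 at offsets 0–2.
Offset 2 falls in char 1's range; it's byte 3 of E2 88 88 = 0x88.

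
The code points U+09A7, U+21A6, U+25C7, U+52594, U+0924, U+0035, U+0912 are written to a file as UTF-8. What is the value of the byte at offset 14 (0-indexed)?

0xA4

U+09A7 → 3-byte form E0 A6 A7 at offsets 0–2.
U+21A6 → 3-byte form E2 86 A6 at offsets 3–5.
U+25C7 → 3-byte form E2 97 87 at offsets 6–8.
U+52594 → 4-byte form F1 92 96 94 at offsets 9–12.
U+0924 → 3-byte form E0 A4 A4 at offsets 13–15.
Offset 14 falls in char 5's range; it's byte 2 of E0 A4 A4 = 0xA4.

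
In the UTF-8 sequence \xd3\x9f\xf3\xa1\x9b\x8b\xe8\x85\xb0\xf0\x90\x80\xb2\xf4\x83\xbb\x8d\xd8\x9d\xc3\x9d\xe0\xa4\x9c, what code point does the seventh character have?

Offset 0: leading byte 0xD3 = 11010011 → 2-byte char #1 = D3 9F.
Offset 2: leading byte 0xF3 = 11110011 → 4-byte char #2 = F3 A1 9B 8B.
Offset 6: leading byte 0xE8 = 11101000 → 3-byte char #3 = E8 85 B0.
Offset 9: leading byte 0xF0 = 11110000 → 4-byte char #4 = F0 90 80 B2.
Offset 13: leading byte 0xF4 = 11110100 → 4-byte char #5 = F4 83 BB 8D.
Offset 17: leading byte 0xD8 = 11011000 → 2-byte char #6 = D8 9D.
Offset 19: leading byte 0xC3 = 11000011 → 2-byte char #7 = C3 9D.
Leading byte 0xC3 = 11000011 matches 110xxxxx → 2-byte sequence.
Byte 1: 0xC3 = 11000011, payload 00011 (5 bits).
Byte 2: 0x9D = 10011101 (10xxxxxx ✓), payload 011101.
Concatenate: 00011011101 = 0xDD (11 bits → U+00DD).

U+00DD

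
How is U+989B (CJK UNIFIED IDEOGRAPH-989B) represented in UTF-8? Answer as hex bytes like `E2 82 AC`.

E9 A2 9B

U+989B = 0x989B = 39067 decimal. In range U+0800–U+FFFF → 3-byte form: 1110xxxx 10xxxxxx 10xxxxxx.
Binary (16 bits): 1001100010011011.
Split 4+6+6: 1001 | 100010 | 011011.
Byte 1: 11101001 = 0xE9.
Byte 2: 10100010 = 0xA2.
Byte 3: 10011011 = 0x9B.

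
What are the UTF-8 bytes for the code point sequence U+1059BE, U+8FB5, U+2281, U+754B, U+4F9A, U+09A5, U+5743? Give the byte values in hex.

U+1059BE: 4-byte form → F4 85 A6 BE.
U+8FB5: 3-byte form → E8 BE B5.
U+2281: 3-byte form → E2 8A 81.
U+754B: 3-byte form → E7 95 8B.
U+4F9A: 3-byte form → E4 BE 9A.
U+09A5: 3-byte form → E0 A6 A5.
U+5743: 3-byte form → E5 9D 83.
Concatenated (22 bytes): F4 85 A6 BE E8 BE B5 E2 8A 81 E7 95 8B E4 BE 9A E0 A6 A5 E5 9D 83.

F4 85 A6 BE E8 BE B5 E2 8A 81 E7 95 8B E4 BE 9A E0 A6 A5 E5 9D 83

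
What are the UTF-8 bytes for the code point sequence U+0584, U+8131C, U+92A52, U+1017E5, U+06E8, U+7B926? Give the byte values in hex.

U+0584: 2-byte form → D6 84.
U+8131C: 4-byte form → F2 81 8C 9C.
U+92A52: 4-byte form → F2 92 A9 92.
U+1017E5: 4-byte form → F4 81 9F A5.
U+06E8: 2-byte form → DB A8.
U+7B926: 4-byte form → F1 BB A4 A6.
Concatenated (20 bytes): D6 84 F2 81 8C 9C F2 92 A9 92 F4 81 9F A5 DB A8 F1 BB A4 A6.

D6 84 F2 81 8C 9C F2 92 A9 92 F4 81 9F A5 DB A8 F1 BB A4 A6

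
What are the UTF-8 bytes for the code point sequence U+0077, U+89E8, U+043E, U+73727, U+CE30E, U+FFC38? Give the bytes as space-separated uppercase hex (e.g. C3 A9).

77 E8 A7 A8 D0 BE F1 B3 9C A7 F3 8E 8C 8E F3 BF B0 B8

U+0077: 1-byte form → 77.
U+89E8: 3-byte form → E8 A7 A8.
U+043E: 2-byte form → D0 BE.
U+73727: 4-byte form → F1 B3 9C A7.
U+CE30E: 4-byte form → F3 8E 8C 8E.
U+FFC38: 4-byte form → F3 BF B0 B8.
Concatenated (18 bytes): 77 E8 A7 A8 D0 BE F1 B3 9C A7 F3 8E 8C 8E F3 BF B0 B8.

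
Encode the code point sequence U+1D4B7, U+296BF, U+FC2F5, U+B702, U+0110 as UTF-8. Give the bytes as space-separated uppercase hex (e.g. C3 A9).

F0 9D 92 B7 F0 A9 9A BF F3 BC 8B B5 EB 9C 82 C4 90

U+1D4B7: 4-byte form → F0 9D 92 B7.
U+296BF: 4-byte form → F0 A9 9A BF.
U+FC2F5: 4-byte form → F3 BC 8B B5.
U+B702: 3-byte form → EB 9C 82.
U+0110: 2-byte form → C4 90.
Concatenated (17 bytes): F0 9D 92 B7 F0 A9 9A BF F3 BC 8B B5 EB 9C 82 C4 90.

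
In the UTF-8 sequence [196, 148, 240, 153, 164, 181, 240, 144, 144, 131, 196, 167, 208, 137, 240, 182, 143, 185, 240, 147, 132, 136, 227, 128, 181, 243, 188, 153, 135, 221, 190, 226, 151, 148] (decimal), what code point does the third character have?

Offset 0: leading byte 0xC4 = 11000100 → 2-byte char #1 = C4 94.
Offset 2: leading byte 0xF0 = 11110000 → 4-byte char #2 = F0 99 A4 B5.
Offset 6: leading byte 0xF0 = 11110000 → 4-byte char #3 = F0 90 90 83.
Leading byte 0xF0 = 11110000 matches 11110xxx → 4-byte sequence.
Byte 1: 0xF0 = 11110000, payload 000 (3 bits).
Byte 2: 0x90 = 10010000 (10xxxxxx ✓), payload 010000.
Byte 3: 0x90 = 10010000 (10xxxxxx ✓), payload 010000.
Byte 4: 0x83 = 10000011 (10xxxxxx ✓), payload 000011.
Concatenate: 000010000010000000011 = 0x10403 (21 bits → U+10403).

U+10403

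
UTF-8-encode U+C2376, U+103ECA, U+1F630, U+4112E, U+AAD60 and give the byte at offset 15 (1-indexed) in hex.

0x84

1-indexed offset 15 is 0-indexed offset 14.
U+C2376 → 4-byte form F3 82 8D B6 at offsets 0–3.
U+103ECA → 4-byte form F4 83 BB 8A at offsets 4–7.
U+1F630 → 4-byte form F0 9F 98 B0 at offsets 8–11.
U+4112E → 4-byte form F1 81 84 AE at offsets 12–15.
Offset 14 falls in char 4's range; it's byte 3 of F1 81 84 AE = 0x84.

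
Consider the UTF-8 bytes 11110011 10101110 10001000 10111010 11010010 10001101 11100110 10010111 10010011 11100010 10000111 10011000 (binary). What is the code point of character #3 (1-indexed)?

Offset 0: leading byte 0xF3 = 11110011 → 4-byte char #1 = F3 AE 88 BA.
Offset 4: leading byte 0xD2 = 11010010 → 2-byte char #2 = D2 8D.
Offset 6: leading byte 0xE6 = 11100110 → 3-byte char #3 = E6 97 93.
Leading byte 0xE6 = 11100110 matches 1110xxxx → 3-byte sequence.
Byte 1: 0xE6 = 11100110, payload 0110 (4 bits).
Byte 2: 0x97 = 10010111 (10xxxxxx ✓), payload 010111.
Byte 3: 0x93 = 10010011 (10xxxxxx ✓), payload 010011.
Concatenate: 0110010111010011 = 0x65D3 (16 bits → U+65D3).

U+65D3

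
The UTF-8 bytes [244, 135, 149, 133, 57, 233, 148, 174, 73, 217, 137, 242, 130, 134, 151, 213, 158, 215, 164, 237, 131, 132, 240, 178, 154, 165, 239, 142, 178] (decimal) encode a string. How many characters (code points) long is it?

Byte at offset 0: 0xF4 = 11110100 → 4-byte char (#1). Advance 4.
Byte at offset 4: 0x39 = 00111001 → 1-byte char (#2). Advance 1.
Byte at offset 5: 0xE9 = 11101001 → 3-byte char (#3). Advance 3.
Byte at offset 8: 0x49 = 01001001 → 1-byte char (#4). Advance 1.
Byte at offset 9: 0xD9 = 11011001 → 2-byte char (#5). Advance 2.
Byte at offset 11: 0xF2 = 11110010 → 4-byte char (#6). Advance 4.
Byte at offset 15: 0xD5 = 11010101 → 2-byte char (#7). Advance 2.
Byte at offset 17: 0xD7 = 11010111 → 2-byte char (#8). Advance 2.
Byte at offset 19: 0xED = 11101101 → 3-byte char (#9). Advance 3.
Byte at offset 22: 0xF0 = 11110000 → 4-byte char (#10). Advance 4.
Byte at offset 26: 0xEF = 11101111 → 3-byte char (#11). Advance 3.
Reached end at offset 29 after 11 code points.

11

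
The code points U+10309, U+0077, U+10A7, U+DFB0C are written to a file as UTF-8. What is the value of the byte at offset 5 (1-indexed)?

1-indexed offset 5 is 0-indexed offset 4.
U+10309 → 4-byte form F0 90 8C 89 at offsets 0–3.
U+0077 → 1-byte form 77 at offsets 4–4.
Offset 4 falls in char 2's range; it's byte 1 of 77 = 0x77.

0x77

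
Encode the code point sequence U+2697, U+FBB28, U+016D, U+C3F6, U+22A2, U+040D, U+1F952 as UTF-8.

U+2697: 3-byte form → E2 9A 97.
U+FBB28: 4-byte form → F3 BB AC A8.
U+016D: 2-byte form → C5 AD.
U+C3F6: 3-byte form → EC 8F B6.
U+22A2: 3-byte form → E2 8A A2.
U+040D: 2-byte form → D0 8D.
U+1F952: 4-byte form → F0 9F A5 92.
Concatenated (21 bytes): E2 9A 97 F3 BB AC A8 C5 AD EC 8F B6 E2 8A A2 D0 8D F0 9F A5 92.

E2 9A 97 F3 BB AC A8 C5 AD EC 8F B6 E2 8A A2 D0 8D F0 9F A5 92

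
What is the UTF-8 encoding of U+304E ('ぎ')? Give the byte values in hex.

E3 81 8E

U+304E = 0x304E = 12366 decimal. In range U+0800–U+FFFF → 3-byte form: 1110xxxx 10xxxxxx 10xxxxxx.
Binary (16 bits): 0011000001001110.
Split 4+6+6: 0011 | 000001 | 001110.
Byte 1: 11100011 = 0xE3.
Byte 2: 10000001 = 0x81.
Byte 3: 10001110 = 0x8E.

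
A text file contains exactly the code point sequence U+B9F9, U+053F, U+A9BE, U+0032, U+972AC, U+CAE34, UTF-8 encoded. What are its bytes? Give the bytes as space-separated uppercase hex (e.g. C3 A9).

U+B9F9: 3-byte form → EB A7 B9.
U+053F: 2-byte form → D4 BF.
U+A9BE: 3-byte form → EA A6 BE.
U+0032: 1-byte form → 32.
U+972AC: 4-byte form → F2 97 8A AC.
U+CAE34: 4-byte form → F3 8A B8 B4.
Concatenated (17 bytes): EB A7 B9 D4 BF EA A6 BE 32 F2 97 8A AC F3 8A B8 B4.

EB A7 B9 D4 BF EA A6 BE 32 F2 97 8A AC F3 8A B8 B4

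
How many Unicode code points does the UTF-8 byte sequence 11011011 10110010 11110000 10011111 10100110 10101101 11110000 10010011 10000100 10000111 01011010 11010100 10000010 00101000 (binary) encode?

Byte at offset 0: 0xDB = 11011011 → 2-byte char (#1). Advance 2.
Byte at offset 2: 0xF0 = 11110000 → 4-byte char (#2). Advance 4.
Byte at offset 6: 0xF0 = 11110000 → 4-byte char (#3). Advance 4.
Byte at offset 10: 0x5A = 01011010 → 1-byte char (#4). Advance 1.
Byte at offset 11: 0xD4 = 11010100 → 2-byte char (#5). Advance 2.
Byte at offset 13: 0x28 = 00101000 → 1-byte char (#6). Advance 1.
Reached end at offset 14 after 6 code points.

6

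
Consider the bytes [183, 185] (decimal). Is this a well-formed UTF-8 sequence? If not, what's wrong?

Byte 0xB7 = 10110111 has the form 10xxxxxx — a continuation byte — but there is no preceding leading byte.

invalid (continuation byte with no leading byte)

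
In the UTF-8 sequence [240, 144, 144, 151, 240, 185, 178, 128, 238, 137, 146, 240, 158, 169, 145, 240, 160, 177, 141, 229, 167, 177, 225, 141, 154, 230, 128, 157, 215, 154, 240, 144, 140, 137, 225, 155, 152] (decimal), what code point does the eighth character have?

U+601D

Offset 0: leading byte 0xF0 = 11110000 → 4-byte char #1 = F0 90 90 97.
Offset 4: leading byte 0xF0 = 11110000 → 4-byte char #2 = F0 B9 B2 80.
Offset 8: leading byte 0xEE = 11101110 → 3-byte char #3 = EE 89 92.
Offset 11: leading byte 0xF0 = 11110000 → 4-byte char #4 = F0 9E A9 91.
Offset 15: leading byte 0xF0 = 11110000 → 4-byte char #5 = F0 A0 B1 8D.
Offset 19: leading byte 0xE5 = 11100101 → 3-byte char #6 = E5 A7 B1.
Offset 22: leading byte 0xE1 = 11100001 → 3-byte char #7 = E1 8D 9A.
Offset 25: leading byte 0xE6 = 11100110 → 3-byte char #8 = E6 80 9D.
Leading byte 0xE6 = 11100110 matches 1110xxxx → 3-byte sequence.
Byte 1: 0xE6 = 11100110, payload 0110 (4 bits).
Byte 2: 0x80 = 10000000 (10xxxxxx ✓), payload 000000.
Byte 3: 0x9D = 10011101 (10xxxxxx ✓), payload 011101.
Concatenate: 0110000000011101 = 0x601D (16 bits → U+601D).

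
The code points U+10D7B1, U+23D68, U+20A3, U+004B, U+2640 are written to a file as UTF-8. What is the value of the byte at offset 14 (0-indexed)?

0x80

U+10D7B1 → 4-byte form F4 8D 9E B1 at offsets 0–3.
U+23D68 → 4-byte form F0 A3 B5 A8 at offsets 4–7.
U+20A3 → 3-byte form E2 82 A3 at offsets 8–10.
U+004B → 1-byte form 4B at offsets 11–11.
U+2640 → 3-byte form E2 99 80 at offsets 12–14.
Offset 14 falls in char 5's range; it's byte 3 of E2 99 80 = 0x80.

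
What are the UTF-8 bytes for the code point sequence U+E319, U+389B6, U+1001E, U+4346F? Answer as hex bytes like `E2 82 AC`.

EE 8C 99 F0 B8 A6 B6 F0 90 80 9E F1 83 91 AF

U+E319: 3-byte form → EE 8C 99.
U+389B6: 4-byte form → F0 B8 A6 B6.
U+1001E: 4-byte form → F0 90 80 9E.
U+4346F: 4-byte form → F1 83 91 AF.
Concatenated (15 bytes): EE 8C 99 F0 B8 A6 B6 F0 90 80 9E F1 83 91 AF.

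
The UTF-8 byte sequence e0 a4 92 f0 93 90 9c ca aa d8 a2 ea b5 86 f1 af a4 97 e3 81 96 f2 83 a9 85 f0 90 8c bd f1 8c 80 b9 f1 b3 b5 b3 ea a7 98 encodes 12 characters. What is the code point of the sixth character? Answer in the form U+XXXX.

Offset 0: leading byte 0xE0 = 11100000 → 3-byte char #1 = E0 A4 92.
Offset 3: leading byte 0xF0 = 11110000 → 4-byte char #2 = F0 93 90 9C.
Offset 7: leading byte 0xCA = 11001010 → 2-byte char #3 = CA AA.
Offset 9: leading byte 0xD8 = 11011000 → 2-byte char #4 = D8 A2.
Offset 11: leading byte 0xEA = 11101010 → 3-byte char #5 = EA B5 86.
Offset 14: leading byte 0xF1 = 11110001 → 4-byte char #6 = F1 AF A4 97.
Leading byte 0xF1 = 11110001 matches 11110xxx → 4-byte sequence.
Byte 1: 0xF1 = 11110001, payload 001 (3 bits).
Byte 2: 0xAF = 10101111 (10xxxxxx ✓), payload 101111.
Byte 3: 0xA4 = 10100100 (10xxxxxx ✓), payload 100100.
Byte 4: 0x97 = 10010111 (10xxxxxx ✓), payload 010111.
Concatenate: 001101111100100010111 = 0x6F917 (21 bits → U+6F917).

U+6F917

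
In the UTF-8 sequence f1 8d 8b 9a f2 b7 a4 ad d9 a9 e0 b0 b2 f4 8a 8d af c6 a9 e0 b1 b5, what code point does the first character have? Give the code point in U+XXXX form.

U+4D2DA

Offset 0: leading byte 0xF1 = 11110001 → 4-byte char #1 = F1 8D 8B 9A.
Leading byte 0xF1 = 11110001 matches 11110xxx → 4-byte sequence.
Byte 1: 0xF1 = 11110001, payload 001 (3 bits).
Byte 2: 0x8D = 10001101 (10xxxxxx ✓), payload 001101.
Byte 3: 0x8B = 10001011 (10xxxxxx ✓), payload 001011.
Byte 4: 0x9A = 10011010 (10xxxxxx ✓), payload 011010.
Concatenate: 001001101001011011010 = 0x4D2DA (21 bits → U+4D2DA).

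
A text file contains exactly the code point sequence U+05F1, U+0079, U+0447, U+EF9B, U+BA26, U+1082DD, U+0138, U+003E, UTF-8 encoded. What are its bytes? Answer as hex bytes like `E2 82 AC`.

U+05F1: 2-byte form → D7 B1.
U+0079: 1-byte form → 79.
U+0447: 2-byte form → D1 87.
U+EF9B: 3-byte form → EE BE 9B.
U+BA26: 3-byte form → EB A8 A6.
U+1082DD: 4-byte form → F4 88 8B 9D.
U+0138: 2-byte form → C4 B8.
U+003E: 1-byte form → 3E.
Concatenated (18 bytes): D7 B1 79 D1 87 EE BE 9B EB A8 A6 F4 88 8B 9D C4 B8 3E.

D7 B1 79 D1 87 EE BE 9B EB A8 A6 F4 88 8B 9D C4 B8 3E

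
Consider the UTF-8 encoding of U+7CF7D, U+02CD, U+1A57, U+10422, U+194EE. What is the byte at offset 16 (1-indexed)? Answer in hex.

1-indexed offset 16 is 0-indexed offset 15.
U+7CF7D → 4-byte form F1 BC BD BD at offsets 0–3.
U+02CD → 2-byte form CB 8D at offsets 4–5.
U+1A57 → 3-byte form E1 A9 97 at offsets 6–8.
U+10422 → 4-byte form F0 90 90 A2 at offsets 9–12.
U+194EE → 4-byte form F0 99 93 AE at offsets 13–16.
Offset 15 falls in char 5's range; it's byte 3 of F0 99 93 AE = 0x93.

0x93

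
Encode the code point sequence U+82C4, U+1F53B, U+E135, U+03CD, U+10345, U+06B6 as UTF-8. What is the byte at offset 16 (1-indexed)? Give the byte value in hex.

1-indexed offset 16 is 0-indexed offset 15.
U+82C4 → 3-byte form E8 8B 84 at offsets 0–2.
U+1F53B → 4-byte form F0 9F 94 BB at offsets 3–6.
U+E135 → 3-byte form EE 84 B5 at offsets 7–9.
U+03CD → 2-byte form CF 8D at offsets 10–11.
U+10345 → 4-byte form F0 90 8D 85 at offsets 12–15.
Offset 15 falls in char 5's range; it's byte 4 of F0 90 8D 85 = 0x85.

0x85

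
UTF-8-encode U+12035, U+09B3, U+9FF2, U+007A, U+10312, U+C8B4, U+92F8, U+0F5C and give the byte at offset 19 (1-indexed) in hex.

1-indexed offset 19 is 0-indexed offset 18.
U+12035 → 4-byte form F0 92 80 B5 at offsets 0–3.
U+09B3 → 3-byte form E0 A6 B3 at offsets 4–6.
U+9FF2 → 3-byte form E9 BF B2 at offsets 7–9.
U+007A → 1-byte form 7A at offsets 10–10.
U+10312 → 4-byte form F0 90 8C 92 at offsets 11–14.
U+C8B4 → 3-byte form EC A2 B4 at offsets 15–17.
U+92F8 → 3-byte form E9 8B B8 at offsets 18–20.
Offset 18 falls in char 7's range; it's byte 1 of E9 8B B8 = 0xE9.

0xE9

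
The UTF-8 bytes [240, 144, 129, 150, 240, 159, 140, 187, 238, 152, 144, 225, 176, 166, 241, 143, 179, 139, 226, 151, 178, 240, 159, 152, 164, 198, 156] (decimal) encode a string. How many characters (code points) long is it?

8

Byte at offset 0: 0xF0 = 11110000 → 4-byte char (#1). Advance 4.
Byte at offset 4: 0xF0 = 11110000 → 4-byte char (#2). Advance 4.
Byte at offset 8: 0xEE = 11101110 → 3-byte char (#3). Advance 3.
Byte at offset 11: 0xE1 = 11100001 → 3-byte char (#4). Advance 3.
Byte at offset 14: 0xF1 = 11110001 → 4-byte char (#5). Advance 4.
Byte at offset 18: 0xE2 = 11100010 → 3-byte char (#6). Advance 3.
Byte at offset 21: 0xF0 = 11110000 → 4-byte char (#7). Advance 4.
Byte at offset 25: 0xC6 = 11000110 → 2-byte char (#8). Advance 2.
Reached end at offset 27 after 8 code points.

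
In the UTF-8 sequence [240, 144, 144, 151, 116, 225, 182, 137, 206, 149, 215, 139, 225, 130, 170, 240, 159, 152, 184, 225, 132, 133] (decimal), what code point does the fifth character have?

U+05CB

Offset 0: leading byte 0xF0 = 11110000 → 4-byte char #1 = F0 90 90 97.
Offset 4: leading byte 0x74 = 01110100 → 1-byte char #2 = 74.
Offset 5: leading byte 0xE1 = 11100001 → 3-byte char #3 = E1 B6 89.
Offset 8: leading byte 0xCE = 11001110 → 2-byte char #4 = CE 95.
Offset 10: leading byte 0xD7 = 11010111 → 2-byte char #5 = D7 8B.
Leading byte 0xD7 = 11010111 matches 110xxxxx → 2-byte sequence.
Byte 1: 0xD7 = 11010111, payload 10111 (5 bits).
Byte 2: 0x8B = 10001011 (10xxxxxx ✓), payload 001011.
Concatenate: 10111001011 = 0x5CB (11 bits → U+05CB).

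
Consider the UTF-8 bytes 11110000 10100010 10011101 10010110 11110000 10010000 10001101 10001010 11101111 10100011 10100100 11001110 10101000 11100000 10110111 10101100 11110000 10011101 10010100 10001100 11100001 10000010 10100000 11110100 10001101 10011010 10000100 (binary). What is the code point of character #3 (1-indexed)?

U+F8E4

Offset 0: leading byte 0xF0 = 11110000 → 4-byte char #1 = F0 A2 9D 96.
Offset 4: leading byte 0xF0 = 11110000 → 4-byte char #2 = F0 90 8D 8A.
Offset 8: leading byte 0xEF = 11101111 → 3-byte char #3 = EF A3 A4.
Leading byte 0xEF = 11101111 matches 1110xxxx → 3-byte sequence.
Byte 1: 0xEF = 11101111, payload 1111 (4 bits).
Byte 2: 0xA3 = 10100011 (10xxxxxx ✓), payload 100011.
Byte 3: 0xA4 = 10100100 (10xxxxxx ✓), payload 100100.
Concatenate: 1111100011100100 = 0xF8E4 (16 bits → U+F8E4).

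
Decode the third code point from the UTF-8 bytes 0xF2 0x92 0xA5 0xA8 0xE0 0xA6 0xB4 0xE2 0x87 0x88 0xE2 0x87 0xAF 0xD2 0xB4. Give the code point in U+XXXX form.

U+21C8

Offset 0: leading byte 0xF2 = 11110010 → 4-byte char #1 = F2 92 A5 A8.
Offset 4: leading byte 0xE0 = 11100000 → 3-byte char #2 = E0 A6 B4.
Offset 7: leading byte 0xE2 = 11100010 → 3-byte char #3 = E2 87 88.
Leading byte 0xE2 = 11100010 matches 1110xxxx → 3-byte sequence.
Byte 1: 0xE2 = 11100010, payload 0010 (4 bits).
Byte 2: 0x87 = 10000111 (10xxxxxx ✓), payload 000111.
Byte 3: 0x88 = 10001000 (10xxxxxx ✓), payload 001000.
Concatenate: 0010000111001000 = 0x21C8 (16 bits → U+21C8).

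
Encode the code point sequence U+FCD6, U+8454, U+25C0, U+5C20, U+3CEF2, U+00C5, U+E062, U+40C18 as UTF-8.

U+FCD6: 3-byte form → EF B3 96.
U+8454: 3-byte form → E8 91 94.
U+25C0: 3-byte form → E2 97 80.
U+5C20: 3-byte form → E5 B0 A0.
U+3CEF2: 4-byte form → F0 BC BB B2.
U+00C5: 2-byte form → C3 85.
U+E062: 3-byte form → EE 81 A2.
U+40C18: 4-byte form → F1 80 B0 98.
Concatenated (25 bytes): EF B3 96 E8 91 94 E2 97 80 E5 B0 A0 F0 BC BB B2 C3 85 EE 81 A2 F1 80 B0 98.

EF B3 96 E8 91 94 E2 97 80 E5 B0 A0 F0 BC BB B2 C3 85 EE 81 A2 F1 80 B0 98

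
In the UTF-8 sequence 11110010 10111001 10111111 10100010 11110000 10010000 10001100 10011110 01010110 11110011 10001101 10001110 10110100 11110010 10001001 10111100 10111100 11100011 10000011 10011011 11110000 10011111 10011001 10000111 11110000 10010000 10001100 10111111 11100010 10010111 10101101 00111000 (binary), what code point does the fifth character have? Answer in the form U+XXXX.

Offset 0: leading byte 0xF2 = 11110010 → 4-byte char #1 = F2 B9 BF A2.
Offset 4: leading byte 0xF0 = 11110000 → 4-byte char #2 = F0 90 8C 9E.
Offset 8: leading byte 0x56 = 01010110 → 1-byte char #3 = 56.
Offset 9: leading byte 0xF3 = 11110011 → 4-byte char #4 = F3 8D 8E B4.
Offset 13: leading byte 0xF2 = 11110010 → 4-byte char #5 = F2 89 BC BC.
Leading byte 0xF2 = 11110010 matches 11110xxx → 4-byte sequence.
Byte 1: 0xF2 = 11110010, payload 010 (3 bits).
Byte 2: 0x89 = 10001001 (10xxxxxx ✓), payload 001001.
Byte 3: 0xBC = 10111100 (10xxxxxx ✓), payload 111100.
Byte 4: 0xBC = 10111100 (10xxxxxx ✓), payload 111100.
Concatenate: 010001001111100111100 = 0x89F3C (21 bits → U+89F3C).

U+89F3C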